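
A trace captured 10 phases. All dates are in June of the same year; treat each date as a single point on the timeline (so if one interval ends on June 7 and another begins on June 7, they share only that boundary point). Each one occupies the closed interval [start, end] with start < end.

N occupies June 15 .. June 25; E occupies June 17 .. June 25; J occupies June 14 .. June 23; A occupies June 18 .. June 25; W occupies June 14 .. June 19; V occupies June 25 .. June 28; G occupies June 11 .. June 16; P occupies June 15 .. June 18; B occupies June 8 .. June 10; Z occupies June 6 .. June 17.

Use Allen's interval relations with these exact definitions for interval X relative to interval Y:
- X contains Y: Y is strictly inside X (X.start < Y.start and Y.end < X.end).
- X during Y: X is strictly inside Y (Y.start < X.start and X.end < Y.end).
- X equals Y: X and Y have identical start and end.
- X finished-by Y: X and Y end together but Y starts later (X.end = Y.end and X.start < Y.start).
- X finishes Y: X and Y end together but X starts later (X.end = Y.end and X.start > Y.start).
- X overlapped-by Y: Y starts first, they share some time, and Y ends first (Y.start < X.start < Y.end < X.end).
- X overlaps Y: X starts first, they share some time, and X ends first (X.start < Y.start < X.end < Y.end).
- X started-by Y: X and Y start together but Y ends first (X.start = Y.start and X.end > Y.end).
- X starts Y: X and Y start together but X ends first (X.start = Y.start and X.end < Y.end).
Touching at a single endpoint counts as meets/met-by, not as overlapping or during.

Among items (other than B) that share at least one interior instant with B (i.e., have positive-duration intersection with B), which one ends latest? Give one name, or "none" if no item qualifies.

Z

Target B = [June 8, June 10].
A [June 18, June 25] → after → excluded.
E [June 17, June 25] → after → excluded.
G [June 11, June 16] → after → excluded.
J [June 14, June 23] → after → excluded.
N [June 15, June 25] → after → excluded.
P [June 15, June 18] → after → excluded.
V [June 25, June 28] → after → excluded.
W [June 14, June 19] → after → excluded.
Z [June 6, June 17] → contains → candidate.
Among candidates, latest end is June 17 → Z.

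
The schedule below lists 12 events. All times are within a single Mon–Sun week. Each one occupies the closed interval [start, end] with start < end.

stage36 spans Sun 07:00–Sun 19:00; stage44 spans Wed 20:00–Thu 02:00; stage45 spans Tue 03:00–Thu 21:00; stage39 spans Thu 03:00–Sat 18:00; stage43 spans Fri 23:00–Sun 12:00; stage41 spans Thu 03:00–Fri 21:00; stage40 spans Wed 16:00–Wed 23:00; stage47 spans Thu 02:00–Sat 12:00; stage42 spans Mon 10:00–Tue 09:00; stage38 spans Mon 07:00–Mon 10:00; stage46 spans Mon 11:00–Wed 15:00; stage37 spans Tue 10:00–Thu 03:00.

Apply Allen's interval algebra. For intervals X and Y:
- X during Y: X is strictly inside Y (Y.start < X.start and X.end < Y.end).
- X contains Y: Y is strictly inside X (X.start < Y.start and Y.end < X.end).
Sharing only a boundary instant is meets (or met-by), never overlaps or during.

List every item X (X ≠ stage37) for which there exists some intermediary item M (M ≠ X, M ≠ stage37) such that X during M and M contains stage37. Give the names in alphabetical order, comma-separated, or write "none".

stage40, stage44

Target stage37 = [Tue 10:00, Thu 03:00].
Intermediaries M with M contains stage37: stage45.
Via stage45 — items with X during stage45: stage40, stage44.
Union: stage40, stage44.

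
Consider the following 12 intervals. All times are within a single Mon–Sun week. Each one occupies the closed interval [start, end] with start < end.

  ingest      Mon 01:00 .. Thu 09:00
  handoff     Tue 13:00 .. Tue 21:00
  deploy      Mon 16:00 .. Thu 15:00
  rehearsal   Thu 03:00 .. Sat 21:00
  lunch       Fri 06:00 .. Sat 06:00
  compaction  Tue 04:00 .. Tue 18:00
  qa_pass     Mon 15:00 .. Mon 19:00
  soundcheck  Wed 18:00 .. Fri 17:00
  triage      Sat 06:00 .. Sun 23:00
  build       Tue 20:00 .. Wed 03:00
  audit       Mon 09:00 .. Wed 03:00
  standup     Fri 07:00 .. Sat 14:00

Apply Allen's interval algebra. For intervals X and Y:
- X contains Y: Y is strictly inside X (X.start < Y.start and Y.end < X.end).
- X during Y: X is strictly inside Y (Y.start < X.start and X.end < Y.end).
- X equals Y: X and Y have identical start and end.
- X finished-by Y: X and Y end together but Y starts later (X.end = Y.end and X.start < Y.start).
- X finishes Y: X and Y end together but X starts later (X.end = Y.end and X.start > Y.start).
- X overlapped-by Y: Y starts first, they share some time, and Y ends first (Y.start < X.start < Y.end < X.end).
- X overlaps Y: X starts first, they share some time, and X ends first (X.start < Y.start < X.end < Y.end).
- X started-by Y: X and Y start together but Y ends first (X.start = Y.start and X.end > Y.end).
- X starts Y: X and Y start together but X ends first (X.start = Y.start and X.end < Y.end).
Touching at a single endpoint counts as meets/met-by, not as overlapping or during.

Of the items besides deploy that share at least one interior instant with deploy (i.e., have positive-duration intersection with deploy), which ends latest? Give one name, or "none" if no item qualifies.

rehearsal

Target deploy = [Mon 16:00, Thu 15:00].
audit [Mon 09:00, Wed 03:00] → overlaps → candidate.
build [Tue 20:00, Wed 03:00] → during → candidate.
compaction [Tue 04:00, Tue 18:00] → during → candidate.
handoff [Tue 13:00, Tue 21:00] → during → candidate.
ingest [Mon 01:00, Thu 09:00] → overlaps → candidate.
lunch [Fri 06:00, Sat 06:00] → after → excluded.
qa_pass [Mon 15:00, Mon 19:00] → overlaps → candidate.
rehearsal [Thu 03:00, Sat 21:00] → overlapped-by → candidate.
soundcheck [Wed 18:00, Fri 17:00] → overlapped-by → candidate.
standup [Fri 07:00, Sat 14:00] → after → excluded.
triage [Sat 06:00, Sun 23:00] → after → excluded.
Among candidates, latest end is Sat 21:00 → rehearsal.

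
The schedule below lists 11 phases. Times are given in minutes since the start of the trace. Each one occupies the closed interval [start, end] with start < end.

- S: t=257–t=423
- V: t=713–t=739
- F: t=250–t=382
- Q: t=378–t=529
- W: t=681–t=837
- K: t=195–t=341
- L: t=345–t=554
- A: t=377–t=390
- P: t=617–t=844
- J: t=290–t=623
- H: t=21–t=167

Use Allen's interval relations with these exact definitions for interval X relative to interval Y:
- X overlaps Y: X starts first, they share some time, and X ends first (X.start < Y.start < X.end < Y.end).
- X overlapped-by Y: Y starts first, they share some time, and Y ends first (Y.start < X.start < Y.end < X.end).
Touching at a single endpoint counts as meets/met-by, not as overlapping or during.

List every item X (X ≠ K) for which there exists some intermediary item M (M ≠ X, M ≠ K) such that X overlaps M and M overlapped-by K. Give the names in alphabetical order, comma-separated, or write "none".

Target K = [t=195, t=341].
Intermediaries M with M overlapped-by K: F, J, S.
Via F — items with X overlaps F: none.
Via J — items with X overlaps J: F, S.
Via S — items with X overlaps S: F.
Union: F, S.

F, S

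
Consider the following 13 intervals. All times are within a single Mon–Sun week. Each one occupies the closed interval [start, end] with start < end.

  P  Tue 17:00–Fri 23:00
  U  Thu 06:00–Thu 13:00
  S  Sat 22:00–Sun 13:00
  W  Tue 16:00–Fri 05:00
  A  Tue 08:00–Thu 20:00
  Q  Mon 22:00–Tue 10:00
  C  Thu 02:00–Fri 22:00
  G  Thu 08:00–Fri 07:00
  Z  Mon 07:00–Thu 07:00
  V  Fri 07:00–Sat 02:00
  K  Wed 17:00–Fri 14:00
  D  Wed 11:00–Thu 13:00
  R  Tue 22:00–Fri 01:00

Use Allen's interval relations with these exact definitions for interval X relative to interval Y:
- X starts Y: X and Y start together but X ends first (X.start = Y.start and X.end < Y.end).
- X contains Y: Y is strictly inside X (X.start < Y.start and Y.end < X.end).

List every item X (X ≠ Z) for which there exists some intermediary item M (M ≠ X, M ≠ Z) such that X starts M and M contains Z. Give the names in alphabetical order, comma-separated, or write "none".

none

Target Z = [Mon 07:00, Thu 07:00].
Intermediaries M with M contains Z: none.
Union: none.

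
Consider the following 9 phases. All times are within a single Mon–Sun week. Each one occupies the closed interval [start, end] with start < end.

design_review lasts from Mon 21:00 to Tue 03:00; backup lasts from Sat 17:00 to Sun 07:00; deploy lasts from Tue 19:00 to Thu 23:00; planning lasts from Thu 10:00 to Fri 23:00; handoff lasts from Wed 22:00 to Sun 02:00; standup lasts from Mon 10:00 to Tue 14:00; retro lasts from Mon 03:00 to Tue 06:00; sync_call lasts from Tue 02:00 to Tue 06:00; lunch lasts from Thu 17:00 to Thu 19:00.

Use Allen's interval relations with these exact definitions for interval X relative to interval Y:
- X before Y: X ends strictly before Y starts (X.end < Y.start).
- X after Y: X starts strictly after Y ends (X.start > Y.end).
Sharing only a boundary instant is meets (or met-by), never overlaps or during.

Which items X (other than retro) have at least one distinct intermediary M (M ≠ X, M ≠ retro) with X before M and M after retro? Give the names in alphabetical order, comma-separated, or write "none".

deploy, design_review, lunch, planning, standup, sync_call

Target retro = [Mon 03:00, Tue 06:00].
Intermediaries M with M after retro: backup, deploy, handoff, lunch, planning.
Via backup — items with X before backup: deploy, design_review, lunch, planning, standup, sync_call.
Via deploy — items with X before deploy: design_review, standup, sync_call.
Via handoff — items with X before handoff: design_review, standup, sync_call.
Via lunch — items with X before lunch: design_review, standup, sync_call.
Via planning — items with X before planning: design_review, standup, sync_call.
Union: deploy, design_review, lunch, planning, standup, sync_call.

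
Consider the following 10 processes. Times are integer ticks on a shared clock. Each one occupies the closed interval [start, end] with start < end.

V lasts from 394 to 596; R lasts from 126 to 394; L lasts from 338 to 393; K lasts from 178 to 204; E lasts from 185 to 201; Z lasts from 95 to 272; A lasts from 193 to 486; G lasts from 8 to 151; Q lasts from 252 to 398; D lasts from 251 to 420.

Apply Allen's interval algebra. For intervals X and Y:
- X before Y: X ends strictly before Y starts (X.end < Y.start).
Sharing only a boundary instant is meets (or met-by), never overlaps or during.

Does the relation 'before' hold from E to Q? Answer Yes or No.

Yes

E = [185, 201], Q = [252, 398].
Actual relation of E to Q: before.
Asked whether 'before' holds → Yes.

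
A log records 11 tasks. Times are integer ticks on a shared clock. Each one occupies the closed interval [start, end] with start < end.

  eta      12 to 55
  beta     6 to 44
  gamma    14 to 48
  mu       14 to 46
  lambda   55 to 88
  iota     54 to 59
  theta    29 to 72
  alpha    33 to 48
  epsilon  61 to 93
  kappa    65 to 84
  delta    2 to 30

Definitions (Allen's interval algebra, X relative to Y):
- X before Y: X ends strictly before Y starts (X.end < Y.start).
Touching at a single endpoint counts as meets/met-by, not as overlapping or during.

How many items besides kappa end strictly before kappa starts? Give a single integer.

7

Target kappa = [65, 84].
alpha [33, 48] → before → counts.
beta [6, 44] → before → counts.
delta [2, 30] → before → counts.
epsilon [61, 93] → contains → no.
eta [12, 55] → before → counts.
gamma [14, 48] → before → counts.
iota [54, 59] → before → counts.
lambda [55, 88] → contains → no.
mu [14, 46] → before → counts.
theta [29, 72] → overlaps → no.
Total: 7.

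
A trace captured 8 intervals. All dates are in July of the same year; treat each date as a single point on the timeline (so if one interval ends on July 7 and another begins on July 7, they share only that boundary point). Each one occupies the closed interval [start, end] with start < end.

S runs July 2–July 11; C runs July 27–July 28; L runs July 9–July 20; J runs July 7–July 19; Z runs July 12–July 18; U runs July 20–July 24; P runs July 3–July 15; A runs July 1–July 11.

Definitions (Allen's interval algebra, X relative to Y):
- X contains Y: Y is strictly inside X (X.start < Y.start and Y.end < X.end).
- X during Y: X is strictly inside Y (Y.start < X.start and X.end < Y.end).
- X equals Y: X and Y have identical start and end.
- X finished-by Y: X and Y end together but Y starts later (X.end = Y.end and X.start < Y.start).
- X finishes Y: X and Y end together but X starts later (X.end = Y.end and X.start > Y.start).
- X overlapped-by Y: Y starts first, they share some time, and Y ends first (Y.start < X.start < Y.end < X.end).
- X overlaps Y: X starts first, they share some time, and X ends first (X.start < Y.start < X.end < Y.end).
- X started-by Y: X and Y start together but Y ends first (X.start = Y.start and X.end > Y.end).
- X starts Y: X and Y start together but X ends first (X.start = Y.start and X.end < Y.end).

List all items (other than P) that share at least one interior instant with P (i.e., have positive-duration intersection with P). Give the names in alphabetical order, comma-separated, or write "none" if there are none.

A, J, L, S, Z

Target P = [July 3, July 15].
A [July 1, July 11] → overlaps → yes.
C [July 27, July 28] → after → no.
J [July 7, July 19] → overlapped-by → yes.
L [July 9, July 20] → overlapped-by → yes.
S [July 2, July 11] → overlaps → yes.
U [July 20, July 24] → after → no.
Z [July 12, July 18] → overlapped-by → yes.
Result: A, J, L, S, Z.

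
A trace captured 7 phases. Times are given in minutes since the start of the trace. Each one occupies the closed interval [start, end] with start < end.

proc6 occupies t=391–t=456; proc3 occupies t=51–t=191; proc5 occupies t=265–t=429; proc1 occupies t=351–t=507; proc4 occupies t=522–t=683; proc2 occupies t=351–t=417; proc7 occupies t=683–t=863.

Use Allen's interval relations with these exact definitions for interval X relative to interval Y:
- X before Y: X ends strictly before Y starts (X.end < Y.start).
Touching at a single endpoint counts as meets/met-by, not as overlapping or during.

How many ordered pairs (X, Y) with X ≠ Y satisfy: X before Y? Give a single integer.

Checking all 42 ordered pairs for relation 'before'; matching pairs in alphabetical order:
(proc1, proc4): proc1 before proc4 ✓
(proc1, proc7): proc1 before proc7 ✓
(proc2, proc4): proc2 before proc4 ✓
(proc2, proc7): proc2 before proc7 ✓
(proc3, proc1): proc3 before proc1 ✓
(proc3, proc2): proc3 before proc2 ✓
(proc3, proc4): proc3 before proc4 ✓
(proc3, proc5): proc3 before proc5 ✓
(proc3, proc6): proc3 before proc6 ✓
(proc3, proc7): proc3 before proc7 ✓
(proc5, proc4): proc5 before proc4 ✓
(proc5, proc7): proc5 before proc7 ✓
(proc6, proc4): proc6 before proc4 ✓
(proc6, proc7): proc6 before proc7 ✓
Count: 14.

14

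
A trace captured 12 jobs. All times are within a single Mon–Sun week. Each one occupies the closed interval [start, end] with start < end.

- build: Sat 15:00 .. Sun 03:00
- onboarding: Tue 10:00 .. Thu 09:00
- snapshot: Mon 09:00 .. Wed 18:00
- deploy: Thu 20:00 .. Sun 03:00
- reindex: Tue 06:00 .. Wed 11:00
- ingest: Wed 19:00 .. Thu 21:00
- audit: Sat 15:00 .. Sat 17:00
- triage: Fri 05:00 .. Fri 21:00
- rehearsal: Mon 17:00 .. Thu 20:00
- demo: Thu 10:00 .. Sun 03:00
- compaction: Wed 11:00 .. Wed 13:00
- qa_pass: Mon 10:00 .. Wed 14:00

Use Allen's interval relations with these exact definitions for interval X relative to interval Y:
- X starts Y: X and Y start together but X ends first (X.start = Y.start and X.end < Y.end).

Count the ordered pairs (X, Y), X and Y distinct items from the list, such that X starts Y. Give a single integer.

1

Checking all 132 ordered pairs for relation 'starts'; matching pairs in alphabetical order:
(audit, build): audit starts build ✓
Count: 1.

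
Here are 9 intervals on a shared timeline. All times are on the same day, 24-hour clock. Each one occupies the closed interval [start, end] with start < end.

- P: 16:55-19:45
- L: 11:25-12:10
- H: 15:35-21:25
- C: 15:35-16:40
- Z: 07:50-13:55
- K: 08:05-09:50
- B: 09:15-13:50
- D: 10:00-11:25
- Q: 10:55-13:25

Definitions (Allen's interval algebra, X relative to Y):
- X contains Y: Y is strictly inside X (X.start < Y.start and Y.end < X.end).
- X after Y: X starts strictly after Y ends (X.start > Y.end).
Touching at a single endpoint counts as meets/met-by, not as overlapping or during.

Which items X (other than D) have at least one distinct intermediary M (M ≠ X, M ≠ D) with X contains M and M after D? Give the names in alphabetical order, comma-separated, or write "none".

Target D = [10:00, 11:25].
Intermediaries M with M after D: C, H, P.
Via C — items with X contains C: none.
Via H — items with X contains H: none.
Via P — items with X contains P: H.
Union: H.

H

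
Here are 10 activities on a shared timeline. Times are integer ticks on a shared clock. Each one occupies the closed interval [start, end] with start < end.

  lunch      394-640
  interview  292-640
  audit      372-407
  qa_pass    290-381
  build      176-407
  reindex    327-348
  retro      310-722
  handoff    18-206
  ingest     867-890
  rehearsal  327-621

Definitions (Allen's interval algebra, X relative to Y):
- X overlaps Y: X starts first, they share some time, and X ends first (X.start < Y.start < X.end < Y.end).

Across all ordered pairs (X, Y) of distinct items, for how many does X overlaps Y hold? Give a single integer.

Checking all 90 ordered pairs for relation 'overlaps'; matching pairs in alphabetical order:
(audit, lunch): audit overlaps lunch ✓
(build, interview): build overlaps interview ✓
(build, lunch): build overlaps lunch ✓
(build, rehearsal): build overlaps rehearsal ✓
(build, retro): build overlaps retro ✓
(handoff, build): handoff overlaps build ✓
(interview, retro): interview overlaps retro ✓
(qa_pass, audit): qa_pass overlaps audit ✓
(qa_pass, interview): qa_pass overlaps interview ✓
(qa_pass, rehearsal): qa_pass overlaps rehearsal ✓
(qa_pass, retro): qa_pass overlaps retro ✓
(rehearsal, lunch): rehearsal overlaps lunch ✓
Count: 12.

12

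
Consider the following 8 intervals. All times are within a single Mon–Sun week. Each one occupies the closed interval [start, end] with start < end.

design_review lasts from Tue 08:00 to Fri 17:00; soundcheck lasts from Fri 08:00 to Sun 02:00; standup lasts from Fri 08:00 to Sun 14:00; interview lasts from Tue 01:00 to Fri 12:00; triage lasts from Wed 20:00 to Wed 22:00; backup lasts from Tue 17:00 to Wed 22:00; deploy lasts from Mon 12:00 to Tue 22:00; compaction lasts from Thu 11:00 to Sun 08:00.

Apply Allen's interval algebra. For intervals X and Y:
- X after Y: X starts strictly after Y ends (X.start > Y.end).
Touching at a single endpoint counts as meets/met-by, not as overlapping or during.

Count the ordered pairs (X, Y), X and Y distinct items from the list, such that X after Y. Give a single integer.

10

Checking all 56 ordered pairs for relation 'after'; matching pairs in alphabetical order:
(compaction, backup): compaction after backup ✓
(compaction, deploy): compaction after deploy ✓
(compaction, triage): compaction after triage ✓
(soundcheck, backup): soundcheck after backup ✓
(soundcheck, deploy): soundcheck after deploy ✓
(soundcheck, triage): soundcheck after triage ✓
(standup, backup): standup after backup ✓
(standup, deploy): standup after deploy ✓
(standup, triage): standup after triage ✓
(triage, deploy): triage after deploy ✓
Count: 10.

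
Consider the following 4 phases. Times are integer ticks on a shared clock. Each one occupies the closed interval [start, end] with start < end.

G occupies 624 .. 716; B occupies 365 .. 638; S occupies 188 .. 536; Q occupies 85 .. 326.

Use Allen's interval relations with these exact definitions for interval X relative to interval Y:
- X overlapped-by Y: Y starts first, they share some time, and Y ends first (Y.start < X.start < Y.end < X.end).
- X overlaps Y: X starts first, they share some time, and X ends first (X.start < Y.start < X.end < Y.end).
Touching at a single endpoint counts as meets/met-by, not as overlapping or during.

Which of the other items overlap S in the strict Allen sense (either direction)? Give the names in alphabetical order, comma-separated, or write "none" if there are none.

B, Q

Target S = [188, 536].
B [365, 638] → overlapped-by → yes.
G [624, 716] → after → no.
Q [85, 326] → overlaps → yes.
Result: B, Q.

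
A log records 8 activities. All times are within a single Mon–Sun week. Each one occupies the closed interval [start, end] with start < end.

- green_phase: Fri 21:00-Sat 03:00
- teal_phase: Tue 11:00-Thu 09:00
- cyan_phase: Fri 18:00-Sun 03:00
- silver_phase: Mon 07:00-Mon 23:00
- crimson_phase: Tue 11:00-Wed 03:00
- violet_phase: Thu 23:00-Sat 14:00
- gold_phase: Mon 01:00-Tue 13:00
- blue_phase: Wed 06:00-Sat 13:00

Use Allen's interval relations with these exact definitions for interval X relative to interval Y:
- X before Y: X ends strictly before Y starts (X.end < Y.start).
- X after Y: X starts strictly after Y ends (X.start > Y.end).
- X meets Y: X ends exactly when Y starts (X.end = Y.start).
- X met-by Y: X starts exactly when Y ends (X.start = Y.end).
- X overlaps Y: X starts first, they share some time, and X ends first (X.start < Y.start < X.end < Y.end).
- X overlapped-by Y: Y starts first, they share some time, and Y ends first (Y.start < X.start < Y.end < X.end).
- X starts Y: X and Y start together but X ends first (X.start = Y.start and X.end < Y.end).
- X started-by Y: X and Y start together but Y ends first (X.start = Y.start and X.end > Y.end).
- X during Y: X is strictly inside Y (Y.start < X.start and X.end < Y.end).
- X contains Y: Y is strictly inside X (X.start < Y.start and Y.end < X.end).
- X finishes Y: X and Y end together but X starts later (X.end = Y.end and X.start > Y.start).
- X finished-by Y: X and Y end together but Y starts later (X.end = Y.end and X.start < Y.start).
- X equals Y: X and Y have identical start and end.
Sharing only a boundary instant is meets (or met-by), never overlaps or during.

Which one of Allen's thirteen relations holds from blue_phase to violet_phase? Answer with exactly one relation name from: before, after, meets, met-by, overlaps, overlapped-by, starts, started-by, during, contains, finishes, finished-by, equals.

blue_phase = [Wed 06:00, Sat 13:00]; violet_phase = [Thu 23:00, Sat 14:00].
Compare endpoints: blue_phase.start < violet_phase.start, blue_phase.start < violet_phase.end, blue_phase.end > violet_phase.start, blue_phase.end < violet_phase.end.
That pattern is 'overlaps'.

overlaps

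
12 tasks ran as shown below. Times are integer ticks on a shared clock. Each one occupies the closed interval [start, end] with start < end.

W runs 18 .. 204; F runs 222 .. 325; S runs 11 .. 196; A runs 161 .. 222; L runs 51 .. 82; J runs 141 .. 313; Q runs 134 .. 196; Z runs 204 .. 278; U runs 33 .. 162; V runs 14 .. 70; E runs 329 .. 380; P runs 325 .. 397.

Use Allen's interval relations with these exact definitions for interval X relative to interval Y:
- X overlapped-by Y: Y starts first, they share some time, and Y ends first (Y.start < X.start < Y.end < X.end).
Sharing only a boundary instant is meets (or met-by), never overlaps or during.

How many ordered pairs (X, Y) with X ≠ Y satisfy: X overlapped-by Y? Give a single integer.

16

Checking all 132 ordered pairs for relation 'overlapped-by'; matching pairs in alphabetical order:
(A, Q): A overlapped-by Q ✓
(A, S): A overlapped-by S ✓
(A, U): A overlapped-by U ✓
(A, W): A overlapped-by W ✓
(F, J): F overlapped-by J ✓
(F, Z): F overlapped-by Z ✓
(J, Q): J overlapped-by Q ✓
(J, S): J overlapped-by S ✓
(J, U): J overlapped-by U ✓
(J, W): J overlapped-by W ✓
(L, V): L overlapped-by V ✓
(Q, U): Q overlapped-by U ✓
(U, V): U overlapped-by V ✓
(W, S): W overlapped-by S ✓
(W, V): W overlapped-by V ✓
(Z, A): Z overlapped-by A ✓
Count: 16.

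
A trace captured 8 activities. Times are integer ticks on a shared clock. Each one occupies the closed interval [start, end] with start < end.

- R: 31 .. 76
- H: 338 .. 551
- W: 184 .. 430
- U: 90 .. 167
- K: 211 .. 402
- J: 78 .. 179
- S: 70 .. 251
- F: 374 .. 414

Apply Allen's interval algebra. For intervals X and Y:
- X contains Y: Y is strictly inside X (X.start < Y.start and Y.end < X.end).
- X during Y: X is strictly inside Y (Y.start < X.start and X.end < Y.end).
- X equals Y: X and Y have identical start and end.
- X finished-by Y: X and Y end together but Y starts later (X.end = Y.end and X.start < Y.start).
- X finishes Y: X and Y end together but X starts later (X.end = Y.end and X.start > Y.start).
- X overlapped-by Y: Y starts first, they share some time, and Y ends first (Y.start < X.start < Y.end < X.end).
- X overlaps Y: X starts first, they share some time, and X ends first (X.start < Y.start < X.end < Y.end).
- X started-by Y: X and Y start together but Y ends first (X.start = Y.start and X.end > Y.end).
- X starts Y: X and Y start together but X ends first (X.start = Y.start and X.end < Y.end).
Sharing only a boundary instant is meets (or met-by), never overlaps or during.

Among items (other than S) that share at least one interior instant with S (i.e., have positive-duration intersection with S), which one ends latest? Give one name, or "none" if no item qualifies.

Target S = [70, 251].
F [374, 414] → after → excluded.
H [338, 551] → after → excluded.
J [78, 179] → during → candidate.
K [211, 402] → overlapped-by → candidate.
R [31, 76] → overlaps → candidate.
U [90, 167] → during → candidate.
W [184, 430] → overlapped-by → candidate.
Among candidates, latest end is 430 → W.

W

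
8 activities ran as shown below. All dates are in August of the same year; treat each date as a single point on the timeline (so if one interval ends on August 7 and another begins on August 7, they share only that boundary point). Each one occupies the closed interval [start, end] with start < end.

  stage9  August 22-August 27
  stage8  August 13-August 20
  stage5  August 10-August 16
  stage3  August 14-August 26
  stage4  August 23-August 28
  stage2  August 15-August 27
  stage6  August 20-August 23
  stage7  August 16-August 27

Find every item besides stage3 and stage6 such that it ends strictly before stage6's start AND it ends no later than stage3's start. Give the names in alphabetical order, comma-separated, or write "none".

Conditions: its end is strictly before stage6's start (X.end < August 20) AND its end is no later than stage3's start (X.end <= August 14).
stage2: end August 27 < August 20? ✗; end August 27 <= August 14? ✗ → no.
stage4: end August 28 < August 20? ✗; end August 28 <= August 14? ✗ → no.
stage5: end August 16 < August 20? ✓; end August 16 <= August 14? ✗ → no.
stage7: end August 27 < August 20? ✗; end August 27 <= August 14? ✗ → no.
stage8: end August 20 < August 20? ✗; end August 20 <= August 14? ✗ → no.
stage9: end August 27 < August 20? ✗; end August 27 <= August 14? ✗ → no.
Result: none.

none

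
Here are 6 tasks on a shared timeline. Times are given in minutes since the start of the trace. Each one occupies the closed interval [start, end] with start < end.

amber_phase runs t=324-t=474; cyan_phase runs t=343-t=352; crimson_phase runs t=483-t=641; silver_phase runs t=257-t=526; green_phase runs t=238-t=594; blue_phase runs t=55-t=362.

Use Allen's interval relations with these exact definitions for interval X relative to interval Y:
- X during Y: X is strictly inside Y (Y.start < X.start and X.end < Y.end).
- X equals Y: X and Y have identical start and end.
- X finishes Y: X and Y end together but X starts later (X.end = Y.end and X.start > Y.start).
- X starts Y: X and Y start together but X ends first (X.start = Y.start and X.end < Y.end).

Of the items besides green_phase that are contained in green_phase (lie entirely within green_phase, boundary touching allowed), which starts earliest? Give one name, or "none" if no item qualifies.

silver_phase

Target green_phase = [t=238, t=594].
amber_phase [t=324, t=474] → during → candidate.
blue_phase [t=55, t=362] → overlaps → excluded.
crimson_phase [t=483, t=641] → overlapped-by → excluded.
cyan_phase [t=343, t=352] → during → candidate.
silver_phase [t=257, t=526] → during → candidate.
Among candidates, earliest start is t=257 → silver_phase.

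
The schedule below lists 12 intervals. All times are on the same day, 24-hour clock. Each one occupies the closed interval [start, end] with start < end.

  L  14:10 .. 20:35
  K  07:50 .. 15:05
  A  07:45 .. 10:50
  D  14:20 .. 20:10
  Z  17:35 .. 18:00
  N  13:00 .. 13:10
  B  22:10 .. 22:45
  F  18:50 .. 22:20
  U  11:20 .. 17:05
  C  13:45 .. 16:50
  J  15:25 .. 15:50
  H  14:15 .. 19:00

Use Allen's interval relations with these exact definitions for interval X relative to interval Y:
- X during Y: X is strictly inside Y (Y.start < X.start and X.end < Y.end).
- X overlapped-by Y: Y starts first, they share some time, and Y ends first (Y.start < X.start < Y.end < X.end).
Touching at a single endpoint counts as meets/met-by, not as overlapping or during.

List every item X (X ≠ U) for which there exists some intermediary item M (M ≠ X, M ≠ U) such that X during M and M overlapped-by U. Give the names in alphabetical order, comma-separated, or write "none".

D, H, J, Z

Target U = [11:20, 17:05].
Intermediaries M with M overlapped-by U: D, H, L.
Via D — items with X during D: J, Z.
Via H — items with X during H: J, Z.
Via L — items with X during L: D, H, J, Z.
Union: D, H, J, Z.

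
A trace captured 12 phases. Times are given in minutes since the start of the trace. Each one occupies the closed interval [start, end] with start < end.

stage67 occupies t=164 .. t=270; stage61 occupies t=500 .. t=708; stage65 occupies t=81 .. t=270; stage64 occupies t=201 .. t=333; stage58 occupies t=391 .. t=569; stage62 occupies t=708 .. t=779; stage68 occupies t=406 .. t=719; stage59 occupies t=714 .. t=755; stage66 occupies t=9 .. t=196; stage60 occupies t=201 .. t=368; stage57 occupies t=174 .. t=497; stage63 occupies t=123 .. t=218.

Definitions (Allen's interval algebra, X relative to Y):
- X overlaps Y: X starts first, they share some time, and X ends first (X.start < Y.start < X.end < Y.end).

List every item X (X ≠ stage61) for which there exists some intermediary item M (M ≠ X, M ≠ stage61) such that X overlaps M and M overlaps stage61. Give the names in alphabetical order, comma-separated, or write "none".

stage57

Target stage61 = [t=500, t=708].
Intermediaries M with M overlaps stage61: stage58.
Via stage58 — items with X overlaps stage58: stage57.
Union: stage57.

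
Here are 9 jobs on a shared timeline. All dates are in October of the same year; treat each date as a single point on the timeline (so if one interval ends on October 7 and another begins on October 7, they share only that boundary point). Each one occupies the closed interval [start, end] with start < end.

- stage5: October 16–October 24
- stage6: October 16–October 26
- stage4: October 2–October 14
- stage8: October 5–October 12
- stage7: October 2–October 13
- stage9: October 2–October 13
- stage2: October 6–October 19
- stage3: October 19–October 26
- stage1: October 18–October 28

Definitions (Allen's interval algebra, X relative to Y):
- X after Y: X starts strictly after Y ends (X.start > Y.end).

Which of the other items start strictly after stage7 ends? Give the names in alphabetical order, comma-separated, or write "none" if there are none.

stage1, stage3, stage5, stage6

Target stage7 = [October 2, October 13].
stage1 [October 18, October 28] → after → yes.
stage2 [October 6, October 19] → overlapped-by → no.
stage3 [October 19, October 26] → after → yes.
stage4 [October 2, October 14] → started-by → no.
stage5 [October 16, October 24] → after → yes.
stage6 [October 16, October 26] → after → yes.
stage8 [October 5, October 12] → during → no.
stage9 [October 2, October 13] → equals → no.
Result: stage1, stage3, stage5, stage6.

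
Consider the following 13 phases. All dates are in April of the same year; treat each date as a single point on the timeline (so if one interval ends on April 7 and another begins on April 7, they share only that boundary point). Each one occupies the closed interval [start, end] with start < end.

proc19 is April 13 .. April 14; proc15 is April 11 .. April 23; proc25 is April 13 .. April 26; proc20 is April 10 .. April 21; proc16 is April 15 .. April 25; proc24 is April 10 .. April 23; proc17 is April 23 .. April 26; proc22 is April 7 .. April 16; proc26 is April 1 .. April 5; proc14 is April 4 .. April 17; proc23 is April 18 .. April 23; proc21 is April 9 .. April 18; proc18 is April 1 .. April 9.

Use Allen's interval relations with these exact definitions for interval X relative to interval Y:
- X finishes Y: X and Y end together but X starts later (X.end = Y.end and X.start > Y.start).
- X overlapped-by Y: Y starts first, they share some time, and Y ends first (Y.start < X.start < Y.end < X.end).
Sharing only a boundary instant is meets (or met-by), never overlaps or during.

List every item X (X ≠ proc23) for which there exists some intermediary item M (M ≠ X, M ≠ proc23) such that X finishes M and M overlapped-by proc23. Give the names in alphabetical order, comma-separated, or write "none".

Target proc23 = [April 18, April 23].
Intermediaries M with M overlapped-by proc23: none.
Union: none.

none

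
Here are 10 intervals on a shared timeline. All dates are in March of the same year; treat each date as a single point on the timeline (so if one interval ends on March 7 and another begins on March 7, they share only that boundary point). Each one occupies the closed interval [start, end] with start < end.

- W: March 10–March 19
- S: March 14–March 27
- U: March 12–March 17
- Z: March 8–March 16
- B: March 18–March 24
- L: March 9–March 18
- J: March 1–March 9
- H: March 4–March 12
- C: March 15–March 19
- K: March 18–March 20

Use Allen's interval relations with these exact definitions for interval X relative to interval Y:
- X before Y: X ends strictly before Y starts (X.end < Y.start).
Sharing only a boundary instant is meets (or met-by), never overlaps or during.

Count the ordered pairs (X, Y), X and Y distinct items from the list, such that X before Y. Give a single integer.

14

Checking all 90 ordered pairs for relation 'before'; matching pairs in alphabetical order:
(H, B): H before B ✓
(H, C): H before C ✓
(H, K): H before K ✓
(H, S): H before S ✓
(J, B): J before B ✓
(J, C): J before C ✓
(J, K): J before K ✓
(J, S): J before S ✓
(J, U): J before U ✓
(J, W): J before W ✓
(U, B): U before B ✓
(U, K): U before K ✓
(Z, B): Z before B ✓
(Z, K): Z before K ✓
Count: 14.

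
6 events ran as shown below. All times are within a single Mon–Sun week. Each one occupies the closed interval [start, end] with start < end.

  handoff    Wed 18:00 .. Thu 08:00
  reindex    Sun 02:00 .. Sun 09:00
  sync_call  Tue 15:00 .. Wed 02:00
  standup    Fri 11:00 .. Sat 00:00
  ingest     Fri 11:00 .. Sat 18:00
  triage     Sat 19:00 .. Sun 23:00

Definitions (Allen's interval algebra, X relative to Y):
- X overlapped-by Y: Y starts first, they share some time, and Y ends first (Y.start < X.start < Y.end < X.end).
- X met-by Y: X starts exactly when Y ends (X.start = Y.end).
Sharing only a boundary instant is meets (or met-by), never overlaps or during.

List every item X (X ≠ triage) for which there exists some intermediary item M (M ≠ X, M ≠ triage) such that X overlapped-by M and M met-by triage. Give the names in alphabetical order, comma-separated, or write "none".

none

Target triage = [Sat 19:00, Sun 23:00].
Intermediaries M with M met-by triage: none.
Union: none.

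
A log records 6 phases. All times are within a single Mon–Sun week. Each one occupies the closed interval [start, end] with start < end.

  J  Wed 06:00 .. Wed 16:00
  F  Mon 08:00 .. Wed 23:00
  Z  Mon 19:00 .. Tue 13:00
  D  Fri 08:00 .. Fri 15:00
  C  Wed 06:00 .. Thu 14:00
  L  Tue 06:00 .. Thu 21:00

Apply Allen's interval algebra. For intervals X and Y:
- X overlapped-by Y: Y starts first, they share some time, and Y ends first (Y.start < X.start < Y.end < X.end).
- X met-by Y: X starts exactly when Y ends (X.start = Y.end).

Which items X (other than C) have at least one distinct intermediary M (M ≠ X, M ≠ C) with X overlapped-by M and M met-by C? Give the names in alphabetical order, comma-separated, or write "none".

none

Target C = [Wed 06:00, Thu 14:00].
Intermediaries M with M met-by C: none.
Union: none.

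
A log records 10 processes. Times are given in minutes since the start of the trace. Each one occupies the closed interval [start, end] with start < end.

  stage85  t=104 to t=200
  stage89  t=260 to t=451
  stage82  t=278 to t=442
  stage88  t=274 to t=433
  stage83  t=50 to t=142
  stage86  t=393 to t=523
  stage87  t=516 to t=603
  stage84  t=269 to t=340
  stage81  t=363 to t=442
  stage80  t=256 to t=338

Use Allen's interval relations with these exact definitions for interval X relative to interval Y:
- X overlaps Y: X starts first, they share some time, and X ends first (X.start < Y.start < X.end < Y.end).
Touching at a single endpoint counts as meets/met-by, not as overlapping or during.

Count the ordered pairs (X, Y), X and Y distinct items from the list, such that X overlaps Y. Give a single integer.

Checking all 90 ordered pairs for relation 'overlaps'; matching pairs in alphabetical order:
(stage80, stage82): stage80 overlaps stage82 ✓
(stage80, stage84): stage80 overlaps stage84 ✓
(stage80, stage88): stage80 overlaps stage88 ✓
(stage80, stage89): stage80 overlaps stage89 ✓
(stage81, stage86): stage81 overlaps stage86 ✓
(stage82, stage86): stage82 overlaps stage86 ✓
(stage83, stage85): stage83 overlaps stage85 ✓
(stage84, stage82): stage84 overlaps stage82 ✓
(stage84, stage88): stage84 overlaps stage88 ✓
(stage86, stage87): stage86 overlaps stage87 ✓
(stage88, stage81): stage88 overlaps stage81 ✓
(stage88, stage82): stage88 overlaps stage82 ✓
(stage88, stage86): stage88 overlaps stage86 ✓
(stage89, stage86): stage89 overlaps stage86 ✓
Count: 14.

14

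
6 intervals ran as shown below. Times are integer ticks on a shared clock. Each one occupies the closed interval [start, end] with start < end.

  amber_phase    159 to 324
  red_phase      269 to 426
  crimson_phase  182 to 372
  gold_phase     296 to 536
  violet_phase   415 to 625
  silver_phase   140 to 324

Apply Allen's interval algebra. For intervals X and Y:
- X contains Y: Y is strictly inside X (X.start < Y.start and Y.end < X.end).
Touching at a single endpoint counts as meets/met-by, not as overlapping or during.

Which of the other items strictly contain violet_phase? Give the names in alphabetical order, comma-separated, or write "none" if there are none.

Target violet_phase = [415, 625].
amber_phase [159, 324] → before → no.
crimson_phase [182, 372] → before → no.
gold_phase [296, 536] → overlaps → no.
red_phase [269, 426] → overlaps → no.
silver_phase [140, 324] → before → no.
Result: none.

none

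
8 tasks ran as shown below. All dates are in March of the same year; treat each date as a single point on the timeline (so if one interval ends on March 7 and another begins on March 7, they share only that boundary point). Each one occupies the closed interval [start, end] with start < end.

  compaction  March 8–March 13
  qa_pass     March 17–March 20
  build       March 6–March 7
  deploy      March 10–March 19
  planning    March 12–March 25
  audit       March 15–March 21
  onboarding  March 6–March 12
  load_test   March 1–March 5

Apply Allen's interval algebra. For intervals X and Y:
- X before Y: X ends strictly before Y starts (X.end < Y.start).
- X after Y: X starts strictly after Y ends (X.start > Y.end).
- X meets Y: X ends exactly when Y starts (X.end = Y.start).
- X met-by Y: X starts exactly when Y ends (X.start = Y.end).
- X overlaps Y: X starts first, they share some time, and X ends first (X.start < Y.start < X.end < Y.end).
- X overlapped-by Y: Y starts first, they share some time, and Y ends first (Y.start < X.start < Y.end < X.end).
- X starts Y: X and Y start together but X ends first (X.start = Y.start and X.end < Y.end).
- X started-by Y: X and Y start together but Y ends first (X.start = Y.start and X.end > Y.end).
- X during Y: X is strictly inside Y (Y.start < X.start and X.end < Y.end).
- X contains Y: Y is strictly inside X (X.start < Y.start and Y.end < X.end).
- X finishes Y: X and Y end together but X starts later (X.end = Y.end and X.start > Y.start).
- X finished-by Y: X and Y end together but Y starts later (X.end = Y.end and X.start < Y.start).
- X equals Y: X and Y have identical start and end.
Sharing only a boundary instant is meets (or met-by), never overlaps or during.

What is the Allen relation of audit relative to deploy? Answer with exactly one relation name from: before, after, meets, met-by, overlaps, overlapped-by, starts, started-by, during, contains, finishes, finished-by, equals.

overlapped-by

audit = [March 15, March 21]; deploy = [March 10, March 19].
Compare endpoints: audit.start > deploy.start, audit.start < deploy.end, audit.end > deploy.start, audit.end > deploy.end.
That pattern is 'overlapped-by'.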